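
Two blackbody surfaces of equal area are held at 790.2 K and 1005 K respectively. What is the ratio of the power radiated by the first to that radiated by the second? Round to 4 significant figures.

With equal areas, P₁/P₂ = (T₁/T₂)⁴ = (790.2/1005)⁴ = 0.3822.

P₁/P₂ ≈ 0.3822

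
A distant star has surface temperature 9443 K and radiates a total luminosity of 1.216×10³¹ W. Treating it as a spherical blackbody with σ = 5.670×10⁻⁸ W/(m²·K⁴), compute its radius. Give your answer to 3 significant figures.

R ≈ 4.63×10¹⁰ m

L = 4πR²σT⁴ ⇒ R = √(L/(4πσT⁴)).
σT⁴ = 4.50841×10⁸ W/m², so R = √(1.216×10³¹/(4π×4.50841×10⁸)) = 4.63×10¹⁰ m.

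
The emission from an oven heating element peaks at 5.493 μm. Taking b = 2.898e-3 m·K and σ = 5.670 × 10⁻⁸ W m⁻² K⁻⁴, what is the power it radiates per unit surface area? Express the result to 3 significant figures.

Wien's law: T = b/λ_max = 2.898×10⁻³/5.493×10⁻⁶ = 527.581 K.
Then I = σT⁴ = 5.670×10⁻⁸×(527.581)⁴ = 4.39×10³ W/m².

I ≈ 4.39×10³ W/m²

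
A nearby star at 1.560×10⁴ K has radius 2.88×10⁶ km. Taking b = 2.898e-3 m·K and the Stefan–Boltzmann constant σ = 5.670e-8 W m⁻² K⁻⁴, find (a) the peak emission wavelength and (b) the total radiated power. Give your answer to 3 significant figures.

(a) λ_max = b/T = 2.898×10⁻³/1.560×10⁴ = 1.858×10⁻⁷ m = 186 nm.
Surface area A = 4πR² = 4π(2.88×10⁹ m)² = 1.04231×10²⁰ m².
(b) P = σAT⁴ = 5.670×10⁻⁸×1.04231×10²⁰×(1.560×10⁴)⁴ = 3.50×10²⁹ W.

λ_max ≈ 186 nm; P ≈ 3.50×10²⁹ W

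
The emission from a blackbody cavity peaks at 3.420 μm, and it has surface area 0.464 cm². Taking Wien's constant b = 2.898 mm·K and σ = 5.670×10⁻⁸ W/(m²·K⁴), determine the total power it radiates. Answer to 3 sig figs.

P ≈ 1.36 W

Wien's law: T = b/λ_max = 2.898×10⁻³/3.420×10⁻⁶ = 847.368 K.
Area A = 0.464 cm² = 4.64×10⁻⁵ m².
Then P = σAT⁴ = 5.670×10⁻⁸×4.64×10⁻⁵×(847.368)⁴ = 1.36 W.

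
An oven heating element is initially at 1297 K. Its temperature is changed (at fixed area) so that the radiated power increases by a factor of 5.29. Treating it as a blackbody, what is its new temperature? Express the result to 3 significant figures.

P ∝ T⁴, so T₂/T₁ = (P₂/P₁)^(1/4) = (5.29)^(1/4) = 1.51658.
T₂ = 1297 × 1.51658 = 1.97×10³ K.

T₂ ≈ 1.97×10³ K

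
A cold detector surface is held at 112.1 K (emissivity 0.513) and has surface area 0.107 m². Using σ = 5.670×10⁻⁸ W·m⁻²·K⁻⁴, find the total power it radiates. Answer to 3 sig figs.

Area A = 0.107 m².
P = εσAT⁴ = 0.513 × 5.670×10⁻⁸ × 0.107 × (112.1)⁴ = 0.491 W.

P ≈ 0.491 W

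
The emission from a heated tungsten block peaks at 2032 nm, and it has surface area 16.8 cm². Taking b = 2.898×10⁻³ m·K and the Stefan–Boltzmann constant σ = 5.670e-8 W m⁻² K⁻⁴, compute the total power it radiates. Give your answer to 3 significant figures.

Wien's law: T = b/λ_max = 2.898×10⁻³/2.032×10⁻⁶ = 1426.18 K.
Area A = 16.8 cm² = 1.68×10⁻³ m².
Then P = σAT⁴ = 5.670×10⁻⁸×1.68×10⁻³×(1426.18)⁴ = 394 W.

P ≈ 394 W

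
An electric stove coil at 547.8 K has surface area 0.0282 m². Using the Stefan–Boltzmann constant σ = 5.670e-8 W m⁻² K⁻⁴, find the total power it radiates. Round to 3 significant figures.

P ≈ 144 W

Area A = 0.0282 m².
P = σAT⁴ = 5.670×10⁻⁸ × 0.0282 × (547.8)⁴ = 144 W.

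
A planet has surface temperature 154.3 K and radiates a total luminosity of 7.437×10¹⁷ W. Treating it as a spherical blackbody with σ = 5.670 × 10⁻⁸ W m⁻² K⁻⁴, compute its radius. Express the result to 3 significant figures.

R ≈ 4.29×10⁷ m

L = 4πR²σT⁴ ⇒ R = √(L/(4πσT⁴)).
σT⁴ = 32.1401 W/m², so R = √(7.437×10¹⁷/(4π×32.1401)) = 4.29×10⁷ m.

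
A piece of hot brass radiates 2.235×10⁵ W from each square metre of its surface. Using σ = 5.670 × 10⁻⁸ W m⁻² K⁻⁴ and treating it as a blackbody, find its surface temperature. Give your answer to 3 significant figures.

I = σT⁴, so T = (I/σ)^(1/4) = (2.235×10⁵/(5.670×10⁻⁸))^(1/4) = 1.41×10³ K.

T ≈ 1.41×10³ K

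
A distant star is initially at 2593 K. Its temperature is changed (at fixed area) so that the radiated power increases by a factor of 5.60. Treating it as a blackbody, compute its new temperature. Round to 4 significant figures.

P ∝ T⁴, so T₂/T₁ = (P₂/P₁)^(1/4) = (5.60)^(1/4) = 1.53832.
T₂ = 2593 × 1.53832 = 3989 K.

T₂ ≈ 3989 K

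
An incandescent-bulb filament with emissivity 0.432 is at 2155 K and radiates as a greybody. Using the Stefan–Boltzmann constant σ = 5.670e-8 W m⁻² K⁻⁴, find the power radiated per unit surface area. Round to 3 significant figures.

Stefan–Boltzmann: I = εσT⁴ = 0.432 × 5.670×10⁻⁸ × (2155)⁴ = 5.28×10⁵ W/m².

I ≈ 5.28×10⁵ W/m²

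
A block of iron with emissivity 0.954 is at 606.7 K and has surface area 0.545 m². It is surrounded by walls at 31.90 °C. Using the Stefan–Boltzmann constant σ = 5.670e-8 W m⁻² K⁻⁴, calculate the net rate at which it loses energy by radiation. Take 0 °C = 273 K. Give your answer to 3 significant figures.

Net loss ≈ 3.74×10³ W

Surroundings: T = 31.90 °C + 273 = 304.90 K.
Area A = 0.545 m².
Net radiated power P_net = εσA(T⁴ − T₀⁴) = 0.954×5.670×10⁻⁸×0.545×(606.7⁴ − 304.90⁴).
T⁴ − T₀⁴ = 1.35486×10¹¹ − 8.64231×10⁹ = 1.26844×10¹¹ K⁴, so P_net = 3.74×10³ W.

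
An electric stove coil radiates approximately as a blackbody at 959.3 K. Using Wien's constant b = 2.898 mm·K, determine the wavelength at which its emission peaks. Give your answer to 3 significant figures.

Wien's displacement law: λ_max = b/T = (2.898×10⁻³ m·K)/(959.3 K) = 3.021×10⁻⁶ m.
That is 3.02 μm, in the infrared range.

λ_max ≈ 3.02 μm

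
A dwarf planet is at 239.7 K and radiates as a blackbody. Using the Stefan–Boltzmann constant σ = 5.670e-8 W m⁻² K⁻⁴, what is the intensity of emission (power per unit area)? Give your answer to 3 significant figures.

I ≈ 187 W/m²

Stefan–Boltzmann: I = σT⁴ = 5.670×10⁻⁸ × (239.7)⁴ = 187 W/m².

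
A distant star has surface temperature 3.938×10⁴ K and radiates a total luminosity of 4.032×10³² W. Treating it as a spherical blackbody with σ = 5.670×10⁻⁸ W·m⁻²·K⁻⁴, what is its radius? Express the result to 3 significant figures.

R ≈ 1.53×10¹⁰ m

L = 4πR²σT⁴ ⇒ R = √(L/(4πσT⁴)).
σT⁴ = 1.36360×10¹¹ W/m², so R = √(4.032×10³²/(4π×1.36360×10¹¹)) = 1.53×10¹⁰ m.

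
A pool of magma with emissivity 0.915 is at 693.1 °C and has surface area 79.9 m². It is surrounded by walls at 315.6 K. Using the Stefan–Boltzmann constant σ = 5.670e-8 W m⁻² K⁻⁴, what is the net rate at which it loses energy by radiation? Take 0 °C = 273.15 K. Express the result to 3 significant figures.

T = 693.1 °C + 273.15 = 966.25 K.
Area A = 79.9 m².
Net radiated power P_net = εσA(T⁴ − T₀⁴) = 0.915×5.670×10⁻⁸×79.9×(966.25⁴ − 315.6⁴).
T⁴ − T₀⁴ = 8.71682×10¹¹ − 9.92083×10⁹ = 8.61761×10¹¹ K⁴, so P_net = 3.57×10⁶ W.

Net loss ≈ 3.57×10⁶ W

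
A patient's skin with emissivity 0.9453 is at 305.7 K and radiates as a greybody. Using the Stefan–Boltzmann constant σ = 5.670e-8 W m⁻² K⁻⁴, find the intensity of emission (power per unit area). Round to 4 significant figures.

Stefan–Boltzmann: I = εσT⁴ = 0.9453 × 5.670×10⁻⁸ × (305.7)⁴ = 468.1 W/m².

I ≈ 468.1 W/m²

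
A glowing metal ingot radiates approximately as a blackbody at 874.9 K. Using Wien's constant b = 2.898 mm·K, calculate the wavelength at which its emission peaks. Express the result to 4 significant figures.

λ_max ≈ 3.312 μm

Wien's displacement law: λ_max = b/T = (2.898×10⁻³ m·K)/(874.9 K) = 3.3124×10⁻⁶ m.
That is 3.312 μm, in the infrared range.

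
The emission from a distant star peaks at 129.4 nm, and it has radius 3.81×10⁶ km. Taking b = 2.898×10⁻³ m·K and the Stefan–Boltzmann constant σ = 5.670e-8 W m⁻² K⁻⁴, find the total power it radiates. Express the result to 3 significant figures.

Wien's law: T = b/λ_max = 2.898×10⁻³/1.294×10⁻⁷ = 22395.7 K.
Surface area A = 4πR² = 4π(3.81×10⁹ m)² = 1.82415×10²⁰ m².
Then P = σAT⁴ = 5.670×10⁻⁸×1.82415×10²⁰×(22395.7)⁴ = 2.60×10³⁰ W.

P ≈ 2.60×10³⁰ W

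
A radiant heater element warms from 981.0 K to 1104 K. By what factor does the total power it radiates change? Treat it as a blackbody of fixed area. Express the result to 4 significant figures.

P ∝ T⁴, so P₂/P₁ = (T₂/T₁)⁴ = (1104/981.0)⁴ = (1.12538)⁴ = 1.604.

P₂/P₁ ≈ 1.604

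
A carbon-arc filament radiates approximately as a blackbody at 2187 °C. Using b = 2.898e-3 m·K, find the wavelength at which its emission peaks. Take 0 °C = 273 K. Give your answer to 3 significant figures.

λ_max ≈ 1.18×10³ nm

T = 2187 °C + 273 = 2460 K.
Wien's displacement law: λ_max = b/T = (2.898×10⁻³ m·K)/(2460 K) = 1.178×10⁻⁶ m.
That is 1.18×10³ nm, in the infrared range.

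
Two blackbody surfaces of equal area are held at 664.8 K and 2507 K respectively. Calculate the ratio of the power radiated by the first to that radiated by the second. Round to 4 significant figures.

With equal areas, P₁/P₂ = (T₁/T₂)⁴ = (664.8/2507)⁴ = 4.945×10⁻³.

P₁/P₂ ≈ 4.945×10⁻³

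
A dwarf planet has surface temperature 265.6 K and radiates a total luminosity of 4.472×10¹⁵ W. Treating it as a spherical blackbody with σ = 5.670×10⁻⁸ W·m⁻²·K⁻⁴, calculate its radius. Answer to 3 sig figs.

R ≈ 1.12×10⁶ m

L = 4πR²σT⁴ ⇒ R = √(L/(4πσT⁴)).
σT⁴ = 282.160 W/m², so R = √(4.472×10¹⁵/(4π×282.160)) = 1.12×10⁶ m.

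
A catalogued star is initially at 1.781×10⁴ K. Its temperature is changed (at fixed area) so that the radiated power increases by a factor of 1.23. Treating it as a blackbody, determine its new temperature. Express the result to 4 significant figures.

P ∝ T⁴, so T₂/T₁ = (P₂/P₁)^(1/4) = (1.23)^(1/4) = 1.05312.
T₂ = 1.781×10⁴ × 1.05312 = 1.876×10⁴ K.

T₂ ≈ 1.876×10⁴ K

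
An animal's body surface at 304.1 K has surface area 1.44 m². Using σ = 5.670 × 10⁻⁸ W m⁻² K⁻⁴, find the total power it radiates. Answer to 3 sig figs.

Area A = 1.44 m².
P = σAT⁴ = 5.670×10⁻⁸ × 1.44 × (304.1)⁴ = 698 W.

P ≈ 698 W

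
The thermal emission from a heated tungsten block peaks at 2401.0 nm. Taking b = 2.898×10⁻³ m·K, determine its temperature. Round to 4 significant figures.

Wien's law gives T = b/λ_max = (2.898×10⁻³ m·K)/(2.4010×10⁻⁶ m) = 1207 K.

T ≈ 1207 K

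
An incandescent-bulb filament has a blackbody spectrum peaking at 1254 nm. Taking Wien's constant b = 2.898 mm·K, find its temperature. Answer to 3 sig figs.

Wien's law gives T = b/λ_max = (2.898×10⁻³ m·K)/(1.254×10⁻⁶ m) = 2.31×10³ K.

T ≈ 2.31×10³ K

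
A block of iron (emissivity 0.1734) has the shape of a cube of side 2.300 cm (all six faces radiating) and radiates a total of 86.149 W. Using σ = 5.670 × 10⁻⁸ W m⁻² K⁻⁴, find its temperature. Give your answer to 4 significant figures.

T ≈ 1289 K

Area A = 6s² = 6×(0.02300 m)² = 3.174×10⁻³ m².
P = εσAT⁴ ⇒ T = (P/(εσA))^(1/4) = (86.149/(0.1734×5.670×10⁻⁸×3.174×10⁻³))^(1/4) = 1289 K.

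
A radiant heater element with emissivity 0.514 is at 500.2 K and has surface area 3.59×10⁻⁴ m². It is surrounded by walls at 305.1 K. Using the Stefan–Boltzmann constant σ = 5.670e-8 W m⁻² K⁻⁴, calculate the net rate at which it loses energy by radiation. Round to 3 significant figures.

Net loss ≈ 0.564 W

Area A = 3.59×10⁻⁴ m².
Net radiated power P_net = εσA(T⁴ − T₀⁴) = 0.514×5.670×10⁻⁸×3.59×10⁻⁴×(500.2⁴ − 305.1⁴).
T⁴ − T₀⁴ = 6.26001×10¹⁰ − 8.66501×10⁹ = 5.39351×10¹⁰ K⁴, so P_net = 0.564 W.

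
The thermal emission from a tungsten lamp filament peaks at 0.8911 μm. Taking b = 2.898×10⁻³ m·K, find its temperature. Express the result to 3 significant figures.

Wien's law gives T = b/λ_max = (2.898×10⁻³ m·K)/(8.911×10⁻⁷ m) = 3.25×10³ K.

T ≈ 3.25×10³ K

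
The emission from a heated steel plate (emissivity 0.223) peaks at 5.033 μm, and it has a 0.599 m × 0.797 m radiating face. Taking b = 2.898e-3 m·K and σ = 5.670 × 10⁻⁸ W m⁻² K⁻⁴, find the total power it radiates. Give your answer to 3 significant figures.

Wien's law: T = b/λ_max = 2.898×10⁻³/5.033×10⁻⁶ = 575.800 K.
Area A = 0.599 × 0.797 = 0.477403 m².
Then P = εσAT⁴ = 0.223×5.670×10⁻⁸×0.477403×(575.800)⁴ = 664 W.

P ≈ 664 W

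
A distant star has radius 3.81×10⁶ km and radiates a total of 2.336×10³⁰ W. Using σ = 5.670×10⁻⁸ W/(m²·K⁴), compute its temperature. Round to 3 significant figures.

Surface area A = 4πR² = 4π(3.81×10⁹ m)² = 1.82415×10²⁰ m².
P = σAT⁴ ⇒ T = (P/(σA))^(1/4) = (2.336×10³⁰/(5.670×10⁻⁸×1.82415×10²⁰))^(1/4) = 2.18×10⁴ K.

T ≈ 2.18×10⁴ K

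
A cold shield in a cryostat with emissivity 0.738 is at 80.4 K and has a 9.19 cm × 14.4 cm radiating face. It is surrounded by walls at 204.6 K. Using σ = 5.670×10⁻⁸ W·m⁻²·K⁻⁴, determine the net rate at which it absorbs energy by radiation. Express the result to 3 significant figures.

Net gain ≈ 0.947 W

Area A = 0.0919 × 0.144 = 0.0132336 m².
Net radiated power P_net = εσA(T⁴ − T₀⁴) = 0.738×5.670×10⁻⁸×0.0132336×(80.4⁴ − 204.6⁴).
T⁴ − T₀⁴ = 4.17854×10⁷ − 1.75236×10⁹ = -1.71057×10⁹ K⁴, so P_net = -0.947 W — negative, meaning a net gain of 0.947 W.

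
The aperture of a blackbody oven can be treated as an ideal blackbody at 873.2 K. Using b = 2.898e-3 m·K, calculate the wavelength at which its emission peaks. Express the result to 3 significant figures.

λ_max ≈ 3.32 μm

Wien's displacement law: λ_max = b/T = (2.898×10⁻³ m·K)/(873.2 K) = 3.319×10⁻⁶ m.
That is 3.32 μm, in the infrared range.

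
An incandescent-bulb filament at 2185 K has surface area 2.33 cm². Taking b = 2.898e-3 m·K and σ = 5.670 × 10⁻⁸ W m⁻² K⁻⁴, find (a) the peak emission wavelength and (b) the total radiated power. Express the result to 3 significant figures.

(a) λ_max = b/T = 2.898×10⁻³/2185 = 1.326×10⁻⁶ m = 1.33×10³ nm.
Area A = 2.33 cm² = 2.33×10⁻⁴ m².
(b) P = σAT⁴ = 5.670×10⁻⁸×2.33×10⁻⁴×(2185)⁴ = 301 W.

λ_max ≈ 1.33×10³ nm; P ≈ 301 W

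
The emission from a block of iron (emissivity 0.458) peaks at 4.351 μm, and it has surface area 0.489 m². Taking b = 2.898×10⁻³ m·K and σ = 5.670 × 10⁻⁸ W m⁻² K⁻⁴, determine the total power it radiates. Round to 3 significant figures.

Wien's law: T = b/λ_max = 2.898×10⁻³/4.351×10⁻⁶ = 666.054 K.
Area A = 0.489 m².
Then P = εσAT⁴ = 0.458×5.670×10⁻⁸×0.489×(666.054)⁴ = 2.50×10³ W.

P ≈ 2.50×10³ W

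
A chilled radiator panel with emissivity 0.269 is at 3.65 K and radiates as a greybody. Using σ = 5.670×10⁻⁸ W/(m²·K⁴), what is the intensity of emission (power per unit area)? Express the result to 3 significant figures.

Stefan–Boltzmann: I = εσT⁴ = 0.269 × 5.670×10⁻⁸ × (3.65)⁴ = 2.71×10⁻⁶ W/m².

I ≈ 2.71×10⁻⁶ W/m²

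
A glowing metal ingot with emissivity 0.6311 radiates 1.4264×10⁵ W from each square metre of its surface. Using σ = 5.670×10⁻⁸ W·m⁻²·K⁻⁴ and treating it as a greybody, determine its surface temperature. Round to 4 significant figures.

T ≈ 1413 K

I = εσT⁴, so T = (I/εσ)^(1/4) = (1.4264×10⁵/(0.6311×5.670×10⁻⁸))^(1/4) = 1413 K.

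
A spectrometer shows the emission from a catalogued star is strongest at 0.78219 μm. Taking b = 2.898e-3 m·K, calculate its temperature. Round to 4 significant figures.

T ≈ 3705 K

Wien's law gives T = b/λ_max = (2.898×10⁻³ m·K)/(7.8219×10⁻⁷ m) = 3705 K.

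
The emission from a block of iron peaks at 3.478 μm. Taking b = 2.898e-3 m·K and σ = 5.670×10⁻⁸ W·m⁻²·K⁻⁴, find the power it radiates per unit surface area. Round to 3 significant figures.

I ≈ 2.73×10⁴ W/m²

Wien's law: T = b/λ_max = 2.898×10⁻³/3.478×10⁻⁶ = 833.237 K.
Then I = σT⁴ = 5.670×10⁻⁸×(833.237)⁴ = 2.73×10⁴ W/m².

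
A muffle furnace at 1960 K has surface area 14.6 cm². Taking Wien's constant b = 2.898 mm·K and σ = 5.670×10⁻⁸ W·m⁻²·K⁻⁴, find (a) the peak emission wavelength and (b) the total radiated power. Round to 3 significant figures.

λ_max ≈ 1.48 μm; P ≈ 1.22×10³ W

(a) λ_max = b/T = 2.898×10⁻³/1960 = 1.479×10⁻⁶ m = 1.48 μm.
Area A = 14.6 cm² = 1.46×10⁻³ m².
(b) P = σAT⁴ = 5.670×10⁻⁸×1.46×10⁻³×(1960)⁴ = 1.22×10³ W.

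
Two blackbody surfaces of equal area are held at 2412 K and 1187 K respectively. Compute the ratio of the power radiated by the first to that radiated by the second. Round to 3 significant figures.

P₁/P₂ ≈ 17.0

With equal areas, P₁/P₂ = (T₁/T₂)⁴ = (2412/1187)⁴ = 17.0.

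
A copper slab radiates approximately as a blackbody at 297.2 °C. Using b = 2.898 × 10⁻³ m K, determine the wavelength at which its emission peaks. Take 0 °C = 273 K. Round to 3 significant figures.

T = 297.2 °C + 273 = 570.2 K.
Wien's displacement law: λ_max = b/T = (2.898×10⁻³ m·K)/(570.2 K) = 5.082×10⁻⁶ m.
That is 5.08 μm, in the infrared range.

λ_max ≈ 5.08 μm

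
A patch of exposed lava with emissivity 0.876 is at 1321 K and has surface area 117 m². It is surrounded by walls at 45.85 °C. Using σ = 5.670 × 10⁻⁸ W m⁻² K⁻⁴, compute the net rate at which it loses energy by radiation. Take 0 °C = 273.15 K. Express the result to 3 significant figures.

Surroundings: T = 45.85 °C + 273.15 = 319.00 K.
Area A = 117 m².
Net radiated power P_net = εσA(T⁴ − T₀⁴) = 0.876×5.670×10⁻⁸×117×(1321⁴ − 319.00⁴).
T⁴ − T₀⁴ = 3.04517×10¹² − 1.03553×10¹⁰ = 3.03481×10¹² K⁴, so P_net = 1.76×10⁷ W.

Net loss ≈ 1.76×10⁷ W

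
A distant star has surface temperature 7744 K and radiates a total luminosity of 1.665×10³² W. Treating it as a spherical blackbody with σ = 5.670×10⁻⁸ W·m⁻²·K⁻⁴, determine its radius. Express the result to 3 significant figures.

R ≈ 2.55×10¹¹ m

L = 4πR²σT⁴ ⇒ R = √(L/(4πσT⁴)).
σT⁴ = 2.03913×10⁸ W/m², so R = √(1.665×10³²/(4π×2.03913×10⁸)) = 2.55×10¹¹ m.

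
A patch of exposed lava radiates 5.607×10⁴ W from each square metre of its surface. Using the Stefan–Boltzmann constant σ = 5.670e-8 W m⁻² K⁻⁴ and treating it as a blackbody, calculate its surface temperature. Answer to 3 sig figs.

I = σT⁴, so T = (I/σ)^(1/4) = (5.607×10⁴/(5.670×10⁻⁸))^(1/4) = 997 K.

T ≈ 997 K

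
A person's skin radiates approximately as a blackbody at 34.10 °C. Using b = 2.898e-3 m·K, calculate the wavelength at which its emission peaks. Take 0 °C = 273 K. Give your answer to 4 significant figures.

T = 34.10 °C + 273 = 307.10 K.
Wien's displacement law: λ_max = b/T = (2.898×10⁻³ m·K)/(307.10 K) = 9.4367×10⁻⁶ m.
That is 9.437 μm, in the infrared range.

λ_max ≈ 9.437 μm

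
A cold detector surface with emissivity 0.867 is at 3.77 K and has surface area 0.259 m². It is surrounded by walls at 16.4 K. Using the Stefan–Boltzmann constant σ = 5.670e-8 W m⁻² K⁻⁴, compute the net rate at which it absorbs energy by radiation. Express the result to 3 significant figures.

Area A = 0.259 m².
Net radiated power P_net = εσA(T⁴ − T₀⁴) = 0.867×5.670×10⁻⁸×0.259×(3.77⁴ − 16.4⁴).
T⁴ − T₀⁴ = 202.007 − 72339.5 = -72137.5 K⁴, so P_net = -9.18×10⁻⁴ W — negative, meaning a net gain of 9.18×10⁻⁴ W.

Net gain ≈ 9.18×10⁻⁴ W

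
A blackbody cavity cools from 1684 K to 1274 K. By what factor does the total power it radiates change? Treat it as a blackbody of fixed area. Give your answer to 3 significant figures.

P₂/P₁ ≈ 0.328

P ∝ T⁴, so P₂/P₁ = (T₂/T₁)⁴ = (1274/1684)⁴ = (0.756532)⁴ = 0.328.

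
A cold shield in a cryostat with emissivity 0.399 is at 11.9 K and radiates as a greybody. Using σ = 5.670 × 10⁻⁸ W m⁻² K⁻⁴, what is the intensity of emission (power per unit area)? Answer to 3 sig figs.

Stefan–Boltzmann: I = εσT⁴ = 0.399 × 5.670×10⁻⁸ × (11.9)⁴ = 4.54×10⁻⁴ W/m².

I ≈ 4.54×10⁻⁴ W/m²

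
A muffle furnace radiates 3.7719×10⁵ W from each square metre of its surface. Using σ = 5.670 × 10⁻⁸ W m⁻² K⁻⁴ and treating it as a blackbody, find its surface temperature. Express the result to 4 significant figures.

T ≈ 1606 K

I = σT⁴, so T = (I/σ)^(1/4) = (3.7719×10⁵/(5.670×10⁻⁸))^(1/4) = 1606 K.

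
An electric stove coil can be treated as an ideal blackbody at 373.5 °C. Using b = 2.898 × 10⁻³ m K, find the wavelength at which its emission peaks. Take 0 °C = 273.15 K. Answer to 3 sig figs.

λ_max ≈ 4.48 μm

T = 373.5 °C + 273.15 = 646.65 K.
Wien's displacement law: λ_max = b/T = (2.898×10⁻³ m·K)/(646.65 K) = 4.482×10⁻⁶ m.
That is 4.48 μm, in the infrared range.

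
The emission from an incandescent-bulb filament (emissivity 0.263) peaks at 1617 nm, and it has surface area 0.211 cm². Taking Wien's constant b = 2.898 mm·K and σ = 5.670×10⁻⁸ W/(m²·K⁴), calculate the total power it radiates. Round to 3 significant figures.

P ≈ 3.25 W

Wien's law: T = b/λ_max = 2.898×10⁻³/1.617×10⁻⁶ = 1792.21 K.
Area A = 0.211 cm² = 2.11×10⁻⁵ m².
Then P = εσAT⁴ = 0.263×5.670×10⁻⁸×2.11×10⁻⁵×(1792.21)⁴ = 3.25 W.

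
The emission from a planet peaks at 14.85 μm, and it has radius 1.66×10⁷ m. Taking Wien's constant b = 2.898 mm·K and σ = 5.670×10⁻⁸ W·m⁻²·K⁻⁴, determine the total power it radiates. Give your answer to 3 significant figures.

P ≈ 2.85×10¹⁷ W

Wien's law: T = b/λ_max = 2.898×10⁻³/1.485×10⁻⁵ = 195.152 K.
Surface area A = 4πR² = 4π(1.66×10⁷ m)² = 3.46279×10¹⁵ m².
Then P = σAT⁴ = 5.670×10⁻⁸×3.46279×10¹⁵×(195.152)⁴ = 2.85×10¹⁷ W.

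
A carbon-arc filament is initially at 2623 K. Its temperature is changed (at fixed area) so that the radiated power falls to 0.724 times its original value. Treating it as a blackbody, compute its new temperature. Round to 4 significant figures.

P ∝ T⁴, so T₂/T₁ = (P₂/P₁)^(1/4) = (0.724)^(1/4) = 0.922433.
T₂ = 2623 × 0.922433 = 2420 K.

T₂ ≈ 2420 K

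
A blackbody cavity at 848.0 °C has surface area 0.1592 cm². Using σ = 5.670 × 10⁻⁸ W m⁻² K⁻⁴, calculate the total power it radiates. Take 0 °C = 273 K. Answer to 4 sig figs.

P ≈ 1.425 W

T = 848.0 °C + 273 = 1121.0 K.
Area A = 0.1592 cm² = 1.592×10⁻⁵ m².
P = σAT⁴ = 5.670×10⁻⁸ × 1.592×10⁻⁵ × (1121.0)⁴ = 1.425 W.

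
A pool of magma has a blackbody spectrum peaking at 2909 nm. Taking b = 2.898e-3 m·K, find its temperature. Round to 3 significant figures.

T ≈ 996 K

Wien's law gives T = b/λ_max = (2.898×10⁻³ m·K)/(2.909×10⁻⁶ m) = 996 K.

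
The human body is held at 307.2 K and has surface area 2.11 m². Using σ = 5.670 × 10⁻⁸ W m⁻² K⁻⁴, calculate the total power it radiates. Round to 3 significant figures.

P ≈ 1.07×10³ W

Area A = 2.11 m².
P = σAT⁴ = 5.670×10⁻⁸ × 2.11 × (307.2)⁴ = 1.07×10³ W.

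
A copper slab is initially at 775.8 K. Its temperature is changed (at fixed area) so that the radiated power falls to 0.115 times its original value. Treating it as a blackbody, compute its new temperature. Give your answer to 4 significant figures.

P ∝ T⁴, so T₂/T₁ = (P₂/P₁)^(1/4) = (0.115)^(1/4) = 0.582337.
T₂ = 775.8 × 0.582337 = 451.8 K.

T₂ ≈ 451.8 K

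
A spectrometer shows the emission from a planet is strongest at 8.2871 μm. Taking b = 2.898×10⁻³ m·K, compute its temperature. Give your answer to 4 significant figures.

T ≈ 349.7 K

Wien's law gives T = b/λ_max = (2.898×10⁻³ m·K)/(8.2871×10⁻⁶ m) = 349.7 K.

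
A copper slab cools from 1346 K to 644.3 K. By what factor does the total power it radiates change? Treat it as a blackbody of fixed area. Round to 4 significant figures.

P₂/P₁ ≈ 0.05250

P ∝ T⁴, so P₂/P₁ = (T₂/T₁)⁴ = (644.3/1346)⁴ = (0.478678)⁴ = 0.05250.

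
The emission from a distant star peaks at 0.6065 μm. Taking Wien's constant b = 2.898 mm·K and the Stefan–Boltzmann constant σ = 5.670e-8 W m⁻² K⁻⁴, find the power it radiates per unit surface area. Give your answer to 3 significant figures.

Wien's law: T = b/λ_max = 2.898×10⁻³/6.065×10⁻⁷ = 4778.24 K.
Then I = σT⁴ = 5.670×10⁻⁸×(4778.24)⁴ = 2.96×10⁷ W/m².

I ≈ 2.96×10⁷ W/m²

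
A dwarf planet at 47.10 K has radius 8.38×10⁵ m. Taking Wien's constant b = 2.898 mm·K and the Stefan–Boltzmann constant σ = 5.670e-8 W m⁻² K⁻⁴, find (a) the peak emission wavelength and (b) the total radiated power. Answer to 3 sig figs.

λ_max ≈ 61.5 μm; P ≈ 2.46×10¹² W

(a) λ_max = b/T = 2.898×10⁻³/47.10 = 6.153×10⁻⁵ m = 61.5 μm.
Surface area A = 4πR² = 4π(8.38×10⁵ m)² = 8.82466×10¹² m².
(b) P = σAT⁴ = 5.670×10⁻⁸×8.82466×10¹²×(47.10)⁴ = 2.46×10¹² W.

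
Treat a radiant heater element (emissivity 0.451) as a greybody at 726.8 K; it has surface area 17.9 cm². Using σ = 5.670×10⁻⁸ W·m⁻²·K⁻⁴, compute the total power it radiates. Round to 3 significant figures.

Area A = 17.9 cm² = 1.79×10⁻³ m².
P = εσAT⁴ = 0.451 × 5.670×10⁻⁸ × 1.79×10⁻³ × (726.8)⁴ = 12.8 W.

P ≈ 12.8 W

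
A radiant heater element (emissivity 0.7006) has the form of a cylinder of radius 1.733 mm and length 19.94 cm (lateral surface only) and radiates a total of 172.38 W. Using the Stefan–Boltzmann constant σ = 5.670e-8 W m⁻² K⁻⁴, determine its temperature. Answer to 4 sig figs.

Lateral area A = 2πrL = 2π×1.733×10⁻³×0.1994 = 2.17122×10⁻³ m².
P = εσAT⁴ ⇒ T = (P/(εσA))^(1/4) = (172.38/(0.7006×5.670×10⁻⁸×2.17122×10⁻³))^(1/4) = 1189 K.

T ≈ 1189 K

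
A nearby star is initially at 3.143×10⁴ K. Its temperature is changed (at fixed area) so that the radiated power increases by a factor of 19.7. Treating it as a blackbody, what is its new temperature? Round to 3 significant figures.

P ∝ T⁴, so T₂/T₁ = (P₂/P₁)^(1/4) = (19.7)^(1/4) = 2.10677.
T₂ = 3.143×10⁴ × 2.10677 = 6.62×10⁴ K.

T₂ ≈ 6.62×10⁴ K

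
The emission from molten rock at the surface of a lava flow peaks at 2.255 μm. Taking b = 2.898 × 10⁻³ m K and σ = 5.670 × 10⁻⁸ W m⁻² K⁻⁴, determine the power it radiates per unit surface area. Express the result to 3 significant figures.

Wien's law: T = b/λ_max = 2.898×10⁻³/2.255×10⁻⁶ = 1285.14 K.
Then I = σT⁴ = 5.670×10⁻⁸×(1285.14)⁴ = 1.55×10⁵ W/m².

I ≈ 1.55×10⁵ W/m²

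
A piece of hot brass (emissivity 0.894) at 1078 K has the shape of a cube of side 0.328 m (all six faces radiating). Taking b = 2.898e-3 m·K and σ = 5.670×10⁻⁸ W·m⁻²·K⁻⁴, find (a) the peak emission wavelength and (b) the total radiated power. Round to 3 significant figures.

λ_max ≈ 2.69 μm; P ≈ 4.42×10⁴ W

(a) λ_max = b/T = 2.898×10⁻³/1078 = 2.688×10⁻⁶ m = 2.69 μm.
Area A = 6s² = 6×(0.328 m)² = 0.645504 m².
(b) P = εσAT⁴ = 0.894×5.670×10⁻⁸×0.645504×(1078)⁴ = 4.42×10⁴ W.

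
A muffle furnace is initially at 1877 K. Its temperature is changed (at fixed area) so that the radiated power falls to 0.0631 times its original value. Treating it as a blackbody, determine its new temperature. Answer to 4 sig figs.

T₂ ≈ 940.7 K

P ∝ T⁴, so T₂/T₁ = (P₂/P₁)^(1/4) = (0.0631)^(1/4) = 0.501196.
T₂ = 1877 × 0.501196 = 940.7 K.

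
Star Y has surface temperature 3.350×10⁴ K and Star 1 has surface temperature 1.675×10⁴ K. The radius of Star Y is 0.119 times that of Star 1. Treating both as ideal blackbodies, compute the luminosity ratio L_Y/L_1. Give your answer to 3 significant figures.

L ∝ R²T⁴, so L_Y/L_1 = (R_Y/R_1)²(T_Y/T_1)⁴ = (0.119)² × (3.350×10⁴/1.675×10⁴)⁴ = 0.014161 × 16.0000 = 0.227.

L_Y/L_1 ≈ 0.227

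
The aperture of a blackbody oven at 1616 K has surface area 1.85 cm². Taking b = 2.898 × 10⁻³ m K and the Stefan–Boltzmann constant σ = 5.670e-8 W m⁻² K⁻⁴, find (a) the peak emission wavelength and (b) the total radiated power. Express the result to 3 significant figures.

(a) λ_max = b/T = 2.898×10⁻³/1616 = 1.793×10⁻⁶ m = 1.79 μm.
Area A = 1.85 cm² = 1.85×10⁻⁴ m².
(b) P = σAT⁴ = 5.670×10⁻⁸×1.85×10⁻⁴×(1616)⁴ = 71.5 W.

λ_max ≈ 1.79 μm; P ≈ 71.5 W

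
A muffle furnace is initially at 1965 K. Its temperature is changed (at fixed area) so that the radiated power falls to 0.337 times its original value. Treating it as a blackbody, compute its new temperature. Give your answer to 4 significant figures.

T₂ ≈ 1497 K

P ∝ T⁴, so T₂/T₁ = (P₂/P₁)^(1/4) = (0.337)^(1/4) = 0.761917.
T₂ = 1965 × 0.761917 = 1497 K.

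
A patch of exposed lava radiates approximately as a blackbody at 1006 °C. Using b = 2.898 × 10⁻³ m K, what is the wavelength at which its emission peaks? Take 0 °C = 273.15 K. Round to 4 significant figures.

λ_max ≈ 2.266 μm

T = 1006 °C + 273.15 = 1279.15 K.
Wien's displacement law: λ_max = b/T = (2.898×10⁻³ m·K)/(1279.15 K) = 2.2656×10⁻⁶ m.
That is 2.266 μm, in the infrared range.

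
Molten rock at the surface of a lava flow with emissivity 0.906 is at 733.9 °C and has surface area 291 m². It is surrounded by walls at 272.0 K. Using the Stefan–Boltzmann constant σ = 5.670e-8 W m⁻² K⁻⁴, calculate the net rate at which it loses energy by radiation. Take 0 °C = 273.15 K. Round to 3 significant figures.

Net loss ≈ 1.53×10⁷ W

T = 733.9 °C + 273.15 = 1007.05 K.
Area A = 291 m².
Net radiated power P_net = εσA(T⁴ − T₀⁴) = 0.906×5.670×10⁻⁸×291×(1007.05⁴ − 272.0⁴).
T⁴ − T₀⁴ = 1.02850×10¹² − 5.47363×10⁹ = 1.02303×10¹² K⁴, so P_net = 1.53×10⁷ W.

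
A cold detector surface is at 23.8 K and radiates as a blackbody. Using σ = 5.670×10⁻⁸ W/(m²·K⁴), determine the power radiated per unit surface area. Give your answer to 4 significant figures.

Stefan–Boltzmann: I = σT⁴ = 5.670×10⁻⁸ × (23.8)⁴ = 0.01819 W/m².

I ≈ 0.01819 W/m²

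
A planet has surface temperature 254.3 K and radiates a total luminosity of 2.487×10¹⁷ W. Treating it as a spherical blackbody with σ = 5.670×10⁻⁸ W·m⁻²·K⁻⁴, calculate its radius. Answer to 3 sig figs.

L = 4πR²σT⁴ ⇒ R = √(L/(4πσT⁴)).
σT⁴ = 237.120 W/m², so R = √(2.487×10¹⁷/(4π×237.120)) = 9.14×10⁶ m.

R ≈ 9.14×10⁶ m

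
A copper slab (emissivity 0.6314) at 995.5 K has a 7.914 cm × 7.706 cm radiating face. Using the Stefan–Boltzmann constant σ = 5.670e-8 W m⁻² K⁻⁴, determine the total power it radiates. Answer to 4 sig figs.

Area A = 0.07914 × 0.07706 = 6.09853×10⁻³ m².
P = εσAT⁴ = 0.6314 × 5.670×10⁻⁸ × 6.09853×10⁻³ × (995.5)⁴ = 214.4 W.

P ≈ 214.4 W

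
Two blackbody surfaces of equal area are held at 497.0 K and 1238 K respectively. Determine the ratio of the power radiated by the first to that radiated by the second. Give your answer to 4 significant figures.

P₁/P₂ ≈ 0.02597

With equal areas, P₁/P₂ = (T₁/T₂)⁴ = (497.0/1238)⁴ = 0.02597.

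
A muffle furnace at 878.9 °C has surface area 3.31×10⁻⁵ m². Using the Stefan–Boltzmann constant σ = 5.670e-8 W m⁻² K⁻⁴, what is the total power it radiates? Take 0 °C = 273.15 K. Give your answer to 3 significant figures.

T = 878.9 °C + 273.15 = 1152.05 K.
Area A = 3.31×10⁻⁵ m².
P = σAT⁴ = 5.670×10⁻⁸ × 3.31×10⁻⁵ × (1152.05)⁴ = 3.31 W.

P ≈ 3.31 W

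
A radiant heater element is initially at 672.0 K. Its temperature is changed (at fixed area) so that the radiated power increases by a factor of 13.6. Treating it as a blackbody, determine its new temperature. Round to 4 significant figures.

P ∝ T⁴, so T₂/T₁ = (P₂/P₁)^(1/4) = (13.6)^(1/4) = 1.92037.
T₂ = 672.0 × 1.92037 = 1290 K.

T₂ ≈ 1290 K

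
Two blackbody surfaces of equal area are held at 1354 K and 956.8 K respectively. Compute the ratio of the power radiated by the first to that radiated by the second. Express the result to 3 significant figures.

P₁/P₂ ≈ 4.01

With equal areas, P₁/P₂ = (T₁/T₂)⁴ = (1354/956.8)⁴ = 4.01.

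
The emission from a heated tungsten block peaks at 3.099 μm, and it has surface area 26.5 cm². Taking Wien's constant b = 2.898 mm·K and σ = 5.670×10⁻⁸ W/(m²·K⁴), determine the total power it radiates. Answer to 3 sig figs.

Wien's law: T = b/λ_max = 2.898×10⁻³/3.099×10⁻⁶ = 935.140 K.
Area A = 26.5 cm² = 2.65×10⁻³ m².
Then P = σAT⁴ = 5.670×10⁻⁸×2.65×10⁻³×(935.140)⁴ = 115 W.

P ≈ 115 W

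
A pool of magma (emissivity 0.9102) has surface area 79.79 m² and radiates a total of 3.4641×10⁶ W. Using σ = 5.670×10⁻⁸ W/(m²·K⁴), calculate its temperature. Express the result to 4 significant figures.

Area A = 79.79 m².
P = εσAT⁴ ⇒ T = (P/(εσA))^(1/4) = (3.4641×10⁶/(0.9102×5.670×10⁻⁸×79.79))^(1/4) = 957.7 K.

T ≈ 957.7 K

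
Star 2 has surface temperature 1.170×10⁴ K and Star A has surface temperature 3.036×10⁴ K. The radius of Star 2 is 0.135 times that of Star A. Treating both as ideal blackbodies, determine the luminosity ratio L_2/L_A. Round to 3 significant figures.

L_2/L_A ≈ 4.02×10⁻⁴

L ∝ R²T⁴, so L_2/L_A = (R_2/R_A)²(T_2/T_A)⁴ = (0.135)² × (1.170×10⁴/3.036×10⁴)⁴ = 0.018225 × 0.0220565 = 4.02×10⁻⁴.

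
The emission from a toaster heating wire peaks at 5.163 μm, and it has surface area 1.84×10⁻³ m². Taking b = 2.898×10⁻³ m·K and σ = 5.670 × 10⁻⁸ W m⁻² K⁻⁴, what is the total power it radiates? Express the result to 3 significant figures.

P ≈ 10.4 W

Wien's law: T = b/λ_max = 2.898×10⁻³/5.163×10⁻⁶ = 561.302 K.
Area A = 1.84×10⁻³ m².
Then P = σAT⁴ = 5.670×10⁻⁸×1.84×10⁻³×(561.302)⁴ = 10.4 W.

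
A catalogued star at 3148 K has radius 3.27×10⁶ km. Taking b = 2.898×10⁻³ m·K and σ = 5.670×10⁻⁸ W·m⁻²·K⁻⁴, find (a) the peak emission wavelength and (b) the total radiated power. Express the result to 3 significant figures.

(a) λ_max = b/T = 2.898×10⁻³/3148 = 9.206×10⁻⁷ m = 0.921 μm.
Surface area A = 4πR² = 4π(3.27×10⁹ m)² = 1.34371×10²⁰ m².
(b) P = σAT⁴ = 5.670×10⁻⁸×1.34371×10²⁰×(3148)⁴ = 7.48×10²⁶ W.

λ_max ≈ 0.921 μm; P ≈ 7.48×10²⁶ W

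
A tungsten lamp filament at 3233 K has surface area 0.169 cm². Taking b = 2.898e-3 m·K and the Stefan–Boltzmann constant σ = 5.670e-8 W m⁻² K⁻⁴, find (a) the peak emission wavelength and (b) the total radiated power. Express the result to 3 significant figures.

(a) λ_max = b/T = 2.898×10⁻³/3233 = 8.964×10⁻⁷ m = 896 nm.
Area A = 0.169 cm² = 1.69×10⁻⁵ m².
(b) P = σAT⁴ = 5.670×10⁻⁸×1.69×10⁻⁵×(3233)⁴ = 105 W.

λ_max ≈ 896 nm; P ≈ 105 W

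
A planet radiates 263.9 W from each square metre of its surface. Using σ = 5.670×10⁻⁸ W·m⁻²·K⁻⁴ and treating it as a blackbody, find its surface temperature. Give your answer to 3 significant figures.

I = σT⁴, so T = (I/σ)^(1/4) = (263.9/(5.670×10⁻⁸))^(1/4) = 261 K.

T ≈ 261 K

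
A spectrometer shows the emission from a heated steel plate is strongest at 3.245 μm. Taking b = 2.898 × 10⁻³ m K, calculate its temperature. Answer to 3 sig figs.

Wien's law gives T = b/λ_max = (2.898×10⁻³ m·K)/(3.245×10⁻⁶ m) = 893 K.

T ≈ 893 K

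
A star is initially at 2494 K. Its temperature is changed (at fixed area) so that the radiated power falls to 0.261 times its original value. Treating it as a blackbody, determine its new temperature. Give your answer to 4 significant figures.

T₂ ≈ 1783 K

P ∝ T⁴, so T₂/T₁ = (P₂/P₁)^(1/4) = (0.261)^(1/4) = 0.714760.
T₂ = 2494 × 0.714760 = 1783 K.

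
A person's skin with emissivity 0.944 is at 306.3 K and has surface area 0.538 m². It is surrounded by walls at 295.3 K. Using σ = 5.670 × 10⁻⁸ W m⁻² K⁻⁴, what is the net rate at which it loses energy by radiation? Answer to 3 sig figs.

Area A = 0.538 m².
Net radiated power P_net = εσA(T⁴ − T₀⁴) = 0.944×5.670×10⁻⁸×0.538×(306.3⁴ − 295.3⁴).
T⁴ − T₀⁴ = 8.80213×10⁹ − 7.60420×10⁹ = 1.19793×10⁹ K⁴, so P_net = 34.5 W.

Net loss ≈ 34.5 W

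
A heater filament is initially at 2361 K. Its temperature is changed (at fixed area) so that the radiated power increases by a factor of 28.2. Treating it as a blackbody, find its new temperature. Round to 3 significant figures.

T₂ ≈ 5.44×10³ K

P ∝ T⁴, so T₂/T₁ = (P₂/P₁)^(1/4) = (28.2)^(1/4) = 2.30442.
T₂ = 2361 × 2.30442 = 5.44×10³ K.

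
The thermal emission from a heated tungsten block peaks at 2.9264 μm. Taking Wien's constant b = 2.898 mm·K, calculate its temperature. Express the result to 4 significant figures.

T ≈ 990.3 K

Wien's law gives T = b/λ_max = (2.898×10⁻³ m·K)/(2.9264×10⁻⁶ m) = 990.3 K.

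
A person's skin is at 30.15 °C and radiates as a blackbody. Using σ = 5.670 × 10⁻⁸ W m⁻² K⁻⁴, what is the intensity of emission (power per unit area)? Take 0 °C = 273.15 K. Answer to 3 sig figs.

I ≈ 480 W/m²

T = 30.15 °C + 273.15 = 303.30 K.
Stefan–Boltzmann: I = σT⁴ = 5.670×10⁻⁸ × (303.30)⁴ = 480 W/m².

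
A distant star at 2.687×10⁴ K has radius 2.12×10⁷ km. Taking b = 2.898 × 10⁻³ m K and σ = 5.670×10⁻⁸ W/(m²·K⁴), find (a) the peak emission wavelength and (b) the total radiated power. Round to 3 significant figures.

(a) λ_max = b/T = 2.898×10⁻³/2.687×10⁴ = 1.079×10⁻⁷ m = 108 nm.
Surface area A = 4πR² = 4π(2.12×10¹⁰ m)² = 5.64783×10²¹ m².
(b) P = σAT⁴ = 5.670×10⁻⁸×5.64783×10²¹×(2.687×10⁴)⁴ = 1.67×10³² W.

λ_max ≈ 108 nm; P ≈ 1.67×10³² W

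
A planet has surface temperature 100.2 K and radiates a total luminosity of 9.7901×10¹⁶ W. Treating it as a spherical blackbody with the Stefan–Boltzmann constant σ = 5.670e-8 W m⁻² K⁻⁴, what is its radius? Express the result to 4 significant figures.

L = 4πR²σT⁴ ⇒ R = √(L/(4πσT⁴)).
σT⁴ = 5.71550 W/m², so R = √(9.7901×10¹⁶/(4π×5.71550)) = 3.692×10⁷ m.

R ≈ 3.692×10⁷ m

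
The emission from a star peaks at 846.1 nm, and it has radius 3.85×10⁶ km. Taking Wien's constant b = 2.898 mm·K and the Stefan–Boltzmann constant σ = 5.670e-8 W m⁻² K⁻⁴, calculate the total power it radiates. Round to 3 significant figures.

Wien's law: T = b/λ_max = 2.898×10⁻³/8.461×10⁻⁷ = 3425.13 K.
Surface area A = 4πR² = 4π(3.85×10⁹ m)² = 1.86265×10²⁰ m².
Then P = σAT⁴ = 5.670×10⁻⁸×1.86265×10²⁰×(3425.13)⁴ = 1.45×10²⁷ W.

P ≈ 1.45×10²⁷ W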